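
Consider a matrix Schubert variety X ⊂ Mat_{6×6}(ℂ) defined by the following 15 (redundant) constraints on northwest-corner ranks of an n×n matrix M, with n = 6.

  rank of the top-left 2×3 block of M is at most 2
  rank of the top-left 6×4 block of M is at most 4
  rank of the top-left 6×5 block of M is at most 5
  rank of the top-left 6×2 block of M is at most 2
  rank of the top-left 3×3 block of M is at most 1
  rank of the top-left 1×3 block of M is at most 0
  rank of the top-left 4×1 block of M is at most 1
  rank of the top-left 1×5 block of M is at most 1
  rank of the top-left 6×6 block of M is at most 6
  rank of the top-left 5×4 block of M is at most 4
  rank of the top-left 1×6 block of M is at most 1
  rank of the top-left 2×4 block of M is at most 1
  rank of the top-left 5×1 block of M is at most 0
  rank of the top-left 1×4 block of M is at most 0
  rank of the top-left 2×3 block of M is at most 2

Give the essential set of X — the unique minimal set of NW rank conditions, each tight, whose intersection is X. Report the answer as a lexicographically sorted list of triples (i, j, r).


Rank table r_w(6×6) implied by the 15 constraints:

  row 1: 0 0 0 0 1 1
  row 2: 0 1 1 1 2 2
  row 3: 0 1 1 2 3 3
  row 4: 0 1 2 3 4 4
  row 5: 0 1 2 3 4 5
  row 6: 1 2 3 4 5 6

so w = (5, 2, 4, 3, 6, 1).

D(w) has 9 cells with 3 SE-corners; essential set:

[(1, 4, 0), (3, 3, 1), (5, 1, 0)]


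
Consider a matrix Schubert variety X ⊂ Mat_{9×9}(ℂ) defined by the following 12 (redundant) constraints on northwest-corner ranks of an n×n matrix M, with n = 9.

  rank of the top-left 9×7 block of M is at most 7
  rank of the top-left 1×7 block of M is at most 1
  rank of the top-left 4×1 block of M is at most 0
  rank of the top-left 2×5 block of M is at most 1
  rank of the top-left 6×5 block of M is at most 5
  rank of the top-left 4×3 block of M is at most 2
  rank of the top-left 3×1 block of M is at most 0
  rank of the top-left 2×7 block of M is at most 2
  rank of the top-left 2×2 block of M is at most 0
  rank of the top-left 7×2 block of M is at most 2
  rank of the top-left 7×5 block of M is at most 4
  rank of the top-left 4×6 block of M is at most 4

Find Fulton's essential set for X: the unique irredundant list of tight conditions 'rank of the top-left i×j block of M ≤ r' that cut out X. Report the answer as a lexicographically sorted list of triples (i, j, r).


Reconstructing r_w from the 12 given conditions:

  row 1: 0, 0, 1, 1, 1, 1, 1, 1, 1
  row 2: 0, 0, 1, 1, 1, 2, 2, 2, 2
  row 3: 0, 1, 2, 2, 2, 3, 3, 3, 3
  row 4: 0, 1, 2, 3, 3, 4, 4, 4, 4
  row 5: 1, 2, 3, 4, 4, 5, 5, 5, 5
  row 6: 1, 2, 3, 4, 4, 5, 6, 6, 6
  row 7: 1, 2, 3, 4, 4, 5, 6, 7, 7
  row 8: 1, 2, 3, 4, 5, 6, 7, 8, 8
  row 9: 1, 2, 3, 4, 5, 6, 7, 8, 9

the unique w with this rank table is (3, 6, 2, 4, 1, 7, 8, 5, 9).

D(w) has 10 cells with 4 SE-corners; essential set:

[(2, 2, 0), (2, 5, 1), (4, 1, 0), (7, 5, 4)]


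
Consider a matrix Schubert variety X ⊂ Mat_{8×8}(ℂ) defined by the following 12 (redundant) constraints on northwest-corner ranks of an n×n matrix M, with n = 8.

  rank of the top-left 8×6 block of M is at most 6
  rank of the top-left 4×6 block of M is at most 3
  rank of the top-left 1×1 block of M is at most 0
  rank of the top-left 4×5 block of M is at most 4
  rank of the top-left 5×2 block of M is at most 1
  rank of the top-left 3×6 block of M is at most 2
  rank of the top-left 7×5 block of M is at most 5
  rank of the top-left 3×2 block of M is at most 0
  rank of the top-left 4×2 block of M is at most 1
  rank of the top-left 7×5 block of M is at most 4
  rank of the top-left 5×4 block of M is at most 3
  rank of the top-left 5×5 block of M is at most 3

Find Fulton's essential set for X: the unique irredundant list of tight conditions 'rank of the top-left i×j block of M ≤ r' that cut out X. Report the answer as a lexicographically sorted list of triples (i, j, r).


Rank table r_w(8×8) implied by the 12 constraints:

  i=1: 0, 0, 1, 1, 1, 1, 1, 1
  i=2: 0, 0, 1, 2, 2, 2, 2, 2
  i=3: 0, 0, 1, 2, 2, 2, 3, 3
  i=4: 1, 1, 2, 3, 3, 3, 4, 4
  i=5: 1, 1, 2, 3, 3, 4, 5, 5
  i=6: 1, 2, 3, 4, 4, 5, 6, 6
  i=7: 1, 2, 3, 4, 4, 5, 6, 7
  i=8: 1, 2, 3, 4, 5, 6, 7, 8

the unique w with this rank table is (3, 4, 7, 1, 6, 2, 8, 5).

Rothe diagram D(w) (11 cells), 5 SE-corners (essential conditions):

[(3, 2, 0), (3, 6, 2), (5, 2, 1), (5, 5, 3), (7, 5, 4)]


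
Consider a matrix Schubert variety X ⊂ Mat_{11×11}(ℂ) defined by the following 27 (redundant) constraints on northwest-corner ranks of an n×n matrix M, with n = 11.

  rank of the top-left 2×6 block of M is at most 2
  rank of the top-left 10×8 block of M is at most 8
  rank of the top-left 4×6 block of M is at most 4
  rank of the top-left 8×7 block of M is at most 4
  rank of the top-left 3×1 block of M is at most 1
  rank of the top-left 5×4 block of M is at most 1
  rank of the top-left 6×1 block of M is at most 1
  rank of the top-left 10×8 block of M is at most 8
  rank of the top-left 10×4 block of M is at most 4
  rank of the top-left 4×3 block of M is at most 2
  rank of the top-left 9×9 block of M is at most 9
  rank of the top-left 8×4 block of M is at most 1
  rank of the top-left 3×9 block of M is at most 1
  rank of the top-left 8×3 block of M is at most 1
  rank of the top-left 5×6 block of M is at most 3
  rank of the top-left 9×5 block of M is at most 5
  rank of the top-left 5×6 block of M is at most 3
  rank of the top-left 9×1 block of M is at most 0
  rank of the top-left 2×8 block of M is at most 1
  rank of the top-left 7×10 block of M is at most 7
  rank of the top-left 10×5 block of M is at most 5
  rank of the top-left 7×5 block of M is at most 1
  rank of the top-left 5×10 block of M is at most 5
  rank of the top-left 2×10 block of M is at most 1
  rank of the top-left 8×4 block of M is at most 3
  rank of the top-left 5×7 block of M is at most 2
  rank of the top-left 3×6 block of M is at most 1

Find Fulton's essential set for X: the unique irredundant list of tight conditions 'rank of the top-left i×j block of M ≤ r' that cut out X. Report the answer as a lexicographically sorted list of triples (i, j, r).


Reconstructing r_w from the 27 given conditions:

  i=1: 0, 1, 1, 1, 1, 1, 1, 1, 1, 1, 1
  i=2: 0, 1, 1, 1, 1, 1, 1, 1, 1, 1, 2
  i=3: 0, 1, 1, 1, 1, 1, 1, 1, 1, 2, 3
  i=4: 0, 1, 1, 1, 1, 2, 2, 2, 2, 3, 4
  i=5: 0, 1, 1, 1, 1, 2, 2, 3, 3, 4, 5
  i=6: 0, 1, 1, 1, 1, 2, 3, 4, 4, 5, 6
  i=7: 0, 1, 1, 1, 1, 2, 3, 4, 5, 6, 7
  i=8: 0, 1, 1, 1, 2, 3, 4, 5, 6, 7, 8
  i=9: 0, 1, 2, 2, 3, 4, 5, 6, 7, 8, 9
  i=10: 1, 2, 3, 3, 4, 5, 6, 7, 8, 9, 10
  i=11: 1, 2, 3, 4, 5, 6, 7, 8, 9, 10, 11

the unique w with this rank table is (2, 11, 10, 6, 8, 7, 9, 5, 3, 1, 4).

Rothe diagram D(w) (39 cells), 6 SE-corners (essential conditions):

[(2, 10, 1), (3, 9, 1), (5, 7, 2), (7, 5, 1), (8, 4, 1), (9, 1, 0)]


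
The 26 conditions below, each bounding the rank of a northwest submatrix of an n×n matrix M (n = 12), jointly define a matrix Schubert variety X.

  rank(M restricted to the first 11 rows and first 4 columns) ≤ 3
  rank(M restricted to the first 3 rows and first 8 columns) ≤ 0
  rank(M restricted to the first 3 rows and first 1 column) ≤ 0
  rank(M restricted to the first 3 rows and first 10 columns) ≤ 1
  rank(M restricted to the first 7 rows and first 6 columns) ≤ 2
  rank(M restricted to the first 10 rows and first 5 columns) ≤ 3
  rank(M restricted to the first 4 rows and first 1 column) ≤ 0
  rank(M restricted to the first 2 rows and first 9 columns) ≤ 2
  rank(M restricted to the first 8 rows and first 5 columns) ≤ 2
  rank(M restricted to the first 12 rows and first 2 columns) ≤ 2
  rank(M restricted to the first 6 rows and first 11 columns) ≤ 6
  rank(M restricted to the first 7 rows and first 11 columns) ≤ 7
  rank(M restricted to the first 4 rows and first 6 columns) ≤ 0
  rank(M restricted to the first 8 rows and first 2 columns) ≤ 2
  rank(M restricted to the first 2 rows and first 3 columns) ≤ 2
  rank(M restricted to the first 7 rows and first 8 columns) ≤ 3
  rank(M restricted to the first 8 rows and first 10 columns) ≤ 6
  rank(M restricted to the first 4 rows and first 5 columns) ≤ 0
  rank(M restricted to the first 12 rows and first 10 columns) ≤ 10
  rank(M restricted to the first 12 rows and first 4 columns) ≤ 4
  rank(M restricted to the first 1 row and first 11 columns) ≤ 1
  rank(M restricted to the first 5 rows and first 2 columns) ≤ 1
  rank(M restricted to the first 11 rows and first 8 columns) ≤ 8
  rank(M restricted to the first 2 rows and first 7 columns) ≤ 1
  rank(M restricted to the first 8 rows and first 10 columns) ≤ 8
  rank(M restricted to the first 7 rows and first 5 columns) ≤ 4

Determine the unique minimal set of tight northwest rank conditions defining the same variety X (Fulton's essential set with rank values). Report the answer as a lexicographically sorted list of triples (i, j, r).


The tightest implied rank at each (i,j), from the 26 conditions:

  R[1]: 0 0 0 0 0 0 0 0 1 1 1 1
  R[2]: 0 0 0 0 0 0 0 0 1 1 2 2
  R[3]: 0 0 0 0 0 0 0 0 1 1 2 3
  R[4]: 0 0 0 0 0 0 1 1 2 2 3 4
  R[5]: 1 1 1 1 1 1 2 2 3 3 4 5
  R[6]: 1 2 2 2 2 2 3 3 4 4 5 6
  R[7]: 1 2 2 2 2 2 3 3 4 5 6 7
  R[8]: 1 2 2 2 2 3 4 4 5 6 7 8
  R[9]: 1 2 3 3 3 4 5 5 6 7 8 9
  R[10]: 1 2 3 3 3 4 5 6 7 8 9 10
  R[11]: 1 2 3 3 4 5 6 7 8 9 10 11
  R[12]: 1 2 3 4 5 6 7 8 9 10 11 12

reading off 1-entries of Δ²R: w = (9, 11, 12, 7, 1, 2, 10, 6, 3, 8, 5, 4).

D(w) has 43 cells with 8 SE-corners; essential set:

[(3, 8, 0), (3, 10, 1), (4, 6, 0), (7, 6, 2), (7, 8, 3), (8, 5, 2), (10, 5, 3), (11, 4, 3)]


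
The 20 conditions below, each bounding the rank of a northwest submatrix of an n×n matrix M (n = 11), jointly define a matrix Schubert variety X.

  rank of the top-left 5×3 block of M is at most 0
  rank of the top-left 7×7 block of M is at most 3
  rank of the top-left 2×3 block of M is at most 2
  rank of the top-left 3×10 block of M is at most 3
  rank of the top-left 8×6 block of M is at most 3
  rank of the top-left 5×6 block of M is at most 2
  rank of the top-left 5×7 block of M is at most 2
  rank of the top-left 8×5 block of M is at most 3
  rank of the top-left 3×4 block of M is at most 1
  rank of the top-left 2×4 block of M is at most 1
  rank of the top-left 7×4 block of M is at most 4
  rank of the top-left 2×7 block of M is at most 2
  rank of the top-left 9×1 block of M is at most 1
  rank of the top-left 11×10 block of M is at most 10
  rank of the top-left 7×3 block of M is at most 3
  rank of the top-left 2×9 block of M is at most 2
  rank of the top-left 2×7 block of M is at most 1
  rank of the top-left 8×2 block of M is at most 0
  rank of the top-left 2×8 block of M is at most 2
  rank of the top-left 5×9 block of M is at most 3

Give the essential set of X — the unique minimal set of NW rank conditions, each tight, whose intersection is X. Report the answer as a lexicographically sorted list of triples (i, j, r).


Reconstructing r_w from the 20 given conditions:

  0, 0, 0, 1, 1, 1, 1, 1, 1, 1, 1
  0, 0, 0, 1, 1, 1, 1, 2, 2, 2, 2
  0, 0, 0, 1, 2, 2, 2, 3, 3, 3, 3
  0, 0, 0, 1, 2, 2, 2, 3, 3, 4, 4
  0, 0, 0, 1, 2, 2, 2, 3, 3, 4, 5
  0, 0, 1, 2, 3, 3, 3, 4, 4, 5, 6
  0, 0, 1, 2, 3, 3, 3, 4, 5, 6, 7
  0, 0, 1, 2, 3, 3, 4, 5, 6, 7, 8
  1, 1, 2, 3, 4, 4, 5, 6, 7, 8, 9
  1, 2, 3, 4, 5, 5, 6, 7, 8, 9, 10
  1, 2, 3, 4, 5, 6, 7, 8, 9, 10, 11

so w = (4, 8, 5, 10, 11, 3, 9, 7, 1, 2, 6).

Rothe diagram D(w) (33 cells), 7 SE-corners (essential conditions):

[(2, 7, 1), (5, 3, 0), (5, 7, 2), (5, 9, 3), (7, 7, 3), (8, 2, 0), (8, 6, 3)]


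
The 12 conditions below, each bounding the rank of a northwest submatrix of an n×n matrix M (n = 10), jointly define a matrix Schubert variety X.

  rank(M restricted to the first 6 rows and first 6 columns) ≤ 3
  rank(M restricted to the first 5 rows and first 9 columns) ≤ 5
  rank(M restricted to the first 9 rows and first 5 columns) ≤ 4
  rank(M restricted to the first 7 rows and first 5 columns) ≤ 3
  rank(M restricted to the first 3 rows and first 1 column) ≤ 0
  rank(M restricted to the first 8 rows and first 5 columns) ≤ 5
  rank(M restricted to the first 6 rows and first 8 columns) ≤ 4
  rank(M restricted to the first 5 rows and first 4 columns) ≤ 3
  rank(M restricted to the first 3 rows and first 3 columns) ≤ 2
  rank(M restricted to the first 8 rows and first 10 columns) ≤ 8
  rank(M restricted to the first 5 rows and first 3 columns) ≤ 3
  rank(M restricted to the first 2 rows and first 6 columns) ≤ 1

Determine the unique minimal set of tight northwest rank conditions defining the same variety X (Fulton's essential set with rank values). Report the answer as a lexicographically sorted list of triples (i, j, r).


Computing R[i][j] = min implied NW-rank bound (n=10, 12 conditions):

  0, 1, 1, 1, 1, 1, 1, 1, 1, 1
  0, 1, 1, 1, 1, 1, 2, 2, 2, 2
  0, 1, 2, 2, 2, 2, 3, 3, 3, 3
  1, 2, 3, 3, 3, 3, 4, 4, 4, 4
  1, 2, 3, 3, 3, 3, 4, 4, 5, 5
  1, 2, 3, 3, 3, 3, 4, 4, 5, 6
  1, 2, 3, 3, 3, 4, 5, 5, 6, 7
  1, 2, 3, 4, 4, 5, 6, 6, 7, 8
  1, 2, 3, 4, 4, 5, 6, 7, 8, 9
  1, 2, 3, 4, 5, 6, 7, 8, 9, 10

the unique w with this rank table is (2, 7, 3, 1, 9, 10, 6, 4, 8, 5).

D(w) has 18 cells with 6 SE-corners; essential set:

[(2, 6, 1), (3, 1, 0), (6, 6, 3), (6, 8, 4), (7, 5, 3), (9, 5, 4)]


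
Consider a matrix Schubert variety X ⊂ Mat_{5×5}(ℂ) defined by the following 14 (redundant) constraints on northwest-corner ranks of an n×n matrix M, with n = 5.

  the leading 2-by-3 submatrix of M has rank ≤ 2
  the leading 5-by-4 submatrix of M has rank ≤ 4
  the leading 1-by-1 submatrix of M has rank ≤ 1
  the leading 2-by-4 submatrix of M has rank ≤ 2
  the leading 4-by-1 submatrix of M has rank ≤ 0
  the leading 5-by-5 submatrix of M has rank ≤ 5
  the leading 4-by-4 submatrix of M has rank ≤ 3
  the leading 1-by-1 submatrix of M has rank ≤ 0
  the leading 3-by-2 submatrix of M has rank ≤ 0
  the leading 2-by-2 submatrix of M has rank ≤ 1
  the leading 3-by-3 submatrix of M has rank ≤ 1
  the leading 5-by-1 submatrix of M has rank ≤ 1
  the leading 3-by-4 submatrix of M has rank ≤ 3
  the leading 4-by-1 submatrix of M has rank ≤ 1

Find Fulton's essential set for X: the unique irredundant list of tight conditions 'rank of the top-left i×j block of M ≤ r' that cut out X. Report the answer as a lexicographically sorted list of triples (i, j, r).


Computing R[i][j] = min implied NW-rank bound (n=5, 14 conditions):

  R[1]: 0  0  1  1  1
  R[2]: 0  0  1  2  2
  R[3]: 0  0  1  2  3
  R[4]: 0  1  2  3  4
  R[5]: 1  2  3  4  5

giving w = (3, 4, 5, 2, 1) via Δ²R.

Fulton essential set (2 of the 7 Rothe cells):

[(3, 2, 0), (4, 1, 0)]


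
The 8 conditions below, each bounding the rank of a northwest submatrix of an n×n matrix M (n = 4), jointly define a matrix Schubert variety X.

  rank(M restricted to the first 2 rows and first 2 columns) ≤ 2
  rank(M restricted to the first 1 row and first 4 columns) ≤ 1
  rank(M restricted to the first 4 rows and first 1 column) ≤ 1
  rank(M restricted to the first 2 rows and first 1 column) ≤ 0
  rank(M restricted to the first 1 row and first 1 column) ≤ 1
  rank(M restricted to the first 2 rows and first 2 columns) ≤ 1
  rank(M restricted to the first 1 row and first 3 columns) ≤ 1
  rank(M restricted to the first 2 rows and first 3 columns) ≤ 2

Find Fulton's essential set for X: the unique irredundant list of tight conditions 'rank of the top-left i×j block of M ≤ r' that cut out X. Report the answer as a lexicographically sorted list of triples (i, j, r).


Rank table r_w(4×4) implied by the 8 constraints:

  0 1 1 1
  0 1 2 2
  1 2 3 3
  1 2 3 4

reading off 1-entries of Δ²R: w = (2, 3, 1, 4).

Fulton essential set (1 of the 2 Rothe cells):

[(2, 1, 0)]


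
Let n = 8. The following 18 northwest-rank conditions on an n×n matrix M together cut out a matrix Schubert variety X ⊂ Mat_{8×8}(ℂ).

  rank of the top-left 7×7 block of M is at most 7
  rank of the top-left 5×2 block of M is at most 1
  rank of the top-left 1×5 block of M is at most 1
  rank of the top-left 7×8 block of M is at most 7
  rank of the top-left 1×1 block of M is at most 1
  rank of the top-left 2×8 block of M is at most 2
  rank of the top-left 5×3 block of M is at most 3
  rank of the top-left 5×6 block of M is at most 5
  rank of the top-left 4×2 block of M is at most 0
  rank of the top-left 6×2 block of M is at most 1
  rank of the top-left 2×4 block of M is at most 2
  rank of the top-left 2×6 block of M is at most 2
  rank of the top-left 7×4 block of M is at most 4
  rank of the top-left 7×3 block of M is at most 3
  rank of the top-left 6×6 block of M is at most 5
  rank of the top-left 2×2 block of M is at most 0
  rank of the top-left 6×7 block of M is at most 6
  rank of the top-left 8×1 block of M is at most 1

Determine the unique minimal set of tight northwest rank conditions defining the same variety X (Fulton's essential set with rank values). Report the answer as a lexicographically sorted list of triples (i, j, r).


Computing R[i][j] = min implied NW-rank bound (n=8, 18 conditions):

  0 0 1 1 1 1 1 1
  0 0 1 2 2 2 2 2
  0 0 1 2 3 3 3 3
  0 0 1 2 3 4 4 4
  1 1 2 3 4 5 5 5
  1 1 2 3 4 5 6 6
  1 2 3 4 5 6 7 7
  1 2 3 4 5 6 7 8

reading off 1-entries of Δ²R: w = (3, 4, 5, 6, 1, 7, 2, 8).

Fulton essential set (2 of the 9 Rothe cells):

[(4, 2, 0), (6, 2, 1)]


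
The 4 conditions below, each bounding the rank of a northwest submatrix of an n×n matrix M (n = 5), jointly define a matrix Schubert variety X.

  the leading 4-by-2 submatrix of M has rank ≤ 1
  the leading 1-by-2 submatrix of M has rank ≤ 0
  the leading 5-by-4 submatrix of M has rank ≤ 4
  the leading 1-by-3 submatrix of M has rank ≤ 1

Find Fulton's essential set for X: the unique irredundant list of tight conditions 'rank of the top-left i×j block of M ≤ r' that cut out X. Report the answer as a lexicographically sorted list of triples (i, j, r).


The tightest implied rank at each (i,j), from the 4 conditions:

  R[1]: 0, 0, 1, 1, 1
  R[2]: 1, 1, 2, 2, 2
  R[3]: 1, 1, 2, 3, 3
  R[4]: 1, 1, 2, 3, 4
  R[5]: 1, 2, 3, 4, 5

second differences of R give the permutation w = (3, 1, 4, 5, 2).

D(w) has 4 cells with 2 SE-corners; essential set:

[(1, 2, 0), (4, 2, 1)]


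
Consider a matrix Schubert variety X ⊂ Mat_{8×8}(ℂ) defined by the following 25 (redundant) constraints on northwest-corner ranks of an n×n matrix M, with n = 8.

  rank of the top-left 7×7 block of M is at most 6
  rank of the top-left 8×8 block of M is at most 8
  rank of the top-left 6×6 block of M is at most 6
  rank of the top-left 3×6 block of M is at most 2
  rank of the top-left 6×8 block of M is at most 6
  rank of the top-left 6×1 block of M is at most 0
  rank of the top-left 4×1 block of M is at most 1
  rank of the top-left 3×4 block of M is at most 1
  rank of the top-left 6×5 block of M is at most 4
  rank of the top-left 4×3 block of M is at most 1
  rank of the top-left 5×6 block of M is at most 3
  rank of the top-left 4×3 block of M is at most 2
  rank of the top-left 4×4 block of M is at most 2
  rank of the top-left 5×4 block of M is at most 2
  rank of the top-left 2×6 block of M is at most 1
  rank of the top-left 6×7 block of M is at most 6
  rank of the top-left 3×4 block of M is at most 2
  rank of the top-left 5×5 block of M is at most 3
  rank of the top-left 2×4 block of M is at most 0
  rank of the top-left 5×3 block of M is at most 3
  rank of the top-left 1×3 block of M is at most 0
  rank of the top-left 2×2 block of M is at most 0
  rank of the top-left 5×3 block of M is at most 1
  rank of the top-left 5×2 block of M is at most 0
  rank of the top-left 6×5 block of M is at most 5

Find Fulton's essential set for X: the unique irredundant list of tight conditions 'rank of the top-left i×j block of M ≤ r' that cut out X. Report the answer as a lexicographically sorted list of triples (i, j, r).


Computing R[i][j] = min implied NW-rank bound (n=8, 25 conditions):

  row 1: 0 0 0 0 1 1 1 1
  row 2: 0 0 0 0 1 1 2 2
  row 3: 0 0 1 1 2 2 3 3
  row 4: 0 0 1 2 3 3 4 4
  row 5: 0 0 1 2 3 3 4 5
  row 6: 0 1 2 3 4 4 5 6
  row 7: 1 2 3 4 5 5 6 7
  row 8: 1 2 3 4 5 6 7 8

the unique w with this rank table is (5, 7, 3, 4, 8, 2, 1, 6).

D(w) has 17 cells with 5 SE-corners; essential set:

[(2, 4, 0), (2, 6, 1), (5, 2, 0), (5, 6, 3), (6, 1, 0)]


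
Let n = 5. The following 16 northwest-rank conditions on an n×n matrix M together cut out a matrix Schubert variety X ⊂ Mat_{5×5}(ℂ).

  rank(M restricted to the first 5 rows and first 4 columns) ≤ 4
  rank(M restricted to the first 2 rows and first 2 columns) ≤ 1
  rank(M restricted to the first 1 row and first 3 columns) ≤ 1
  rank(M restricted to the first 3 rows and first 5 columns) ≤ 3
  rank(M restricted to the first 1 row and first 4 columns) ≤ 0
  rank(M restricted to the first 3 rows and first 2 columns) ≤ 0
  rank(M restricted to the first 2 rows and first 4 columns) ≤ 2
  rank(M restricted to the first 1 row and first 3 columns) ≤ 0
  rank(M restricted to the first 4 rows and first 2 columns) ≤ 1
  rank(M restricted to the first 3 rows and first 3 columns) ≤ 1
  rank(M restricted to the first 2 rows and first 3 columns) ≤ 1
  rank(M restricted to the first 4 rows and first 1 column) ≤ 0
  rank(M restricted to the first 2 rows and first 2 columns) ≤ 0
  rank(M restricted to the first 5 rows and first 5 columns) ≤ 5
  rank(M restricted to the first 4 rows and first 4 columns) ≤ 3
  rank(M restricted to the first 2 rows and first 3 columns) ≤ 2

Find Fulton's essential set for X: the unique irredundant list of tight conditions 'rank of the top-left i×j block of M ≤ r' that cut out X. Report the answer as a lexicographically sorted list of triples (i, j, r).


Rank table r_w(5×5) implied by the 16 constraints:

  R[1]: 0 | 0 | 0 | 0 | 1
  R[2]: 0 | 0 | 1 | 1 | 2
  R[3]: 0 | 0 | 1 | 2 | 3
  R[4]: 0 | 1 | 2 | 3 | 4
  R[5]: 1 | 2 | 3 | 4 | 5

reading off 1-entries of Δ²R: w = (5, 3, 4, 2, 1).

3 SE-corners of the 9-cell Rothe diagram give Ess(w):

[(1, 4, 0), (3, 2, 0), (4, 1, 0)]


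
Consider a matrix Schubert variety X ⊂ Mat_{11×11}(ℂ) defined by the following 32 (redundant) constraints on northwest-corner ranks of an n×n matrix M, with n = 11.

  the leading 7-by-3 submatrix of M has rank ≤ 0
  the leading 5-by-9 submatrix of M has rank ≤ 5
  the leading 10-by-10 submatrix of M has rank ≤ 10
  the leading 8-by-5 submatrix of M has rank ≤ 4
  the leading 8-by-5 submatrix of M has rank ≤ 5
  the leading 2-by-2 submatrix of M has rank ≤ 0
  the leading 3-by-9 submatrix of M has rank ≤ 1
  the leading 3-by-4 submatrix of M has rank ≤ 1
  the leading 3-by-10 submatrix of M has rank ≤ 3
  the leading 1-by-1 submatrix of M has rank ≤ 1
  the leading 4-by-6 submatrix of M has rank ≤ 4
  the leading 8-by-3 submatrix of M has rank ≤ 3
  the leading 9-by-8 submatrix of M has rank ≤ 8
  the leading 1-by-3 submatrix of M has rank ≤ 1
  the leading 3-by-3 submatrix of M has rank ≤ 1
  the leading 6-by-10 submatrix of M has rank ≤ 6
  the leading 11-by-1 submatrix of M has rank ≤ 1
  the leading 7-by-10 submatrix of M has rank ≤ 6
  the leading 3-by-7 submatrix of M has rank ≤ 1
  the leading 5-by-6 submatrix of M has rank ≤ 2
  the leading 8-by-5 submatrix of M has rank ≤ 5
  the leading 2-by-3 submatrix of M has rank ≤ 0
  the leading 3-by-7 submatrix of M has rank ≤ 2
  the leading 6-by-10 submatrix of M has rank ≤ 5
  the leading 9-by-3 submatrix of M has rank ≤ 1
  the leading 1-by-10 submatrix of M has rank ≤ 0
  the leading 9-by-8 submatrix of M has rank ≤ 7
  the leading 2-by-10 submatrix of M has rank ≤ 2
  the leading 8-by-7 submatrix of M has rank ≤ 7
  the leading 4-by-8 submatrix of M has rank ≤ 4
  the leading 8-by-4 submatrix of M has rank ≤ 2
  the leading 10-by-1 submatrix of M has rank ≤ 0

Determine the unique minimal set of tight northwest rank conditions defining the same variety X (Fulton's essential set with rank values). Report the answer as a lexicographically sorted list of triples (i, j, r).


Reconstructing r_w from the 32 given conditions:

  0 | 0 | 0 | 0 | 0 | 0 | 0 | 0 | 0 | 0 | 1
  0 | 0 | 0 | 1 | 1 | 1 | 1 | 1 | 1 | 1 | 2
  0 | 0 | 0 | 1 | 1 | 1 | 1 | 1 | 1 | 2 | 3
  0 | 0 | 0 | 1 | 2 | 2 | 2 | 2 | 2 | 3 | 4
  0 | 0 | 0 | 1 | 2 | 2 | 3 | 3 | 3 | 4 | 5
  0 | 0 | 0 | 1 | 2 | 3 | 4 | 4 | 4 | 5 | 6
  0 | 0 | 0 | 1 | 2 | 3 | 4 | 5 | 5 | 6 | 7
  0 | 1 | 1 | 2 | 3 | 4 | 5 | 6 | 6 | 7 | 8
  0 | 1 | 1 | 2 | 3 | 4 | 5 | 6 | 7 | 8 | 9
  0 | 1 | 2 | 3 | 4 | 5 | 6 | 7 | 8 | 9 | 10
  1 | 2 | 3 | 4 | 5 | 6 | 7 | 8 | 9 | 10 | 11

hence w(1..11) = (11, 4, 10, 5, 7, 6, 8, 2, 9, 3, 1).

6 SE-corners of the 38-cell Rothe diagram give Ess(w):

[(1, 10, 0), (3, 9, 1), (5, 6, 2), (7, 3, 0), (9, 3, 1), (10, 1, 0)]


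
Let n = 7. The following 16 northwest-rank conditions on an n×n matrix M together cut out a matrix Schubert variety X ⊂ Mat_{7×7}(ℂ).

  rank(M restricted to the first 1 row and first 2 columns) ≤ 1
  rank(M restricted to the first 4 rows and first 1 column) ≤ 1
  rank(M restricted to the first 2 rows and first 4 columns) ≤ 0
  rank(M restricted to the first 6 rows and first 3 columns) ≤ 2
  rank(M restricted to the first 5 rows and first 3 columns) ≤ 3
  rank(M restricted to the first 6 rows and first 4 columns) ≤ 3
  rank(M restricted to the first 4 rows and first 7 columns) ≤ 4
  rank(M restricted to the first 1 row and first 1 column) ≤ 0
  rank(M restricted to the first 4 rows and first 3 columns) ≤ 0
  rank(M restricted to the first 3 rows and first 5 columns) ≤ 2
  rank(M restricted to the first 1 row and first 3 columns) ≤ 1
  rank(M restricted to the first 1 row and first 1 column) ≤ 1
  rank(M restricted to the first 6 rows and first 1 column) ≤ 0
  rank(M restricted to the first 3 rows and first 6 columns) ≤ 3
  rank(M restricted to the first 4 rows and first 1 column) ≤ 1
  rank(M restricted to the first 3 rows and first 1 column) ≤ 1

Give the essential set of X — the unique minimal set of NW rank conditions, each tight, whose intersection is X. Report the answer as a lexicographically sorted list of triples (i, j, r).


Rank table r_w(7×7) implied by the 16 constraints:

  row 1: 0 | 0 | 0 | 0 | 1 | 1 | 1
  row 2: 0 | 0 | 0 | 0 | 1 | 2 | 2
  row 3: 0 | 0 | 0 | 1 | 2 | 3 | 3
  row 4: 0 | 0 | 0 | 1 | 2 | 3 | 4
  row 5: 0 | 1 | 1 | 2 | 3 | 4 | 5
  row 6: 0 | 1 | 2 | 3 | 4 | 5 | 6
  row 7: 1 | 2 | 3 | 4 | 5 | 6 | 7

so w = (5, 6, 4, 7, 2, 3, 1).

Fulton essential set (3 of the 16 Rothe cells):

[(2, 4, 0), (4, 3, 0), (6, 1, 0)]


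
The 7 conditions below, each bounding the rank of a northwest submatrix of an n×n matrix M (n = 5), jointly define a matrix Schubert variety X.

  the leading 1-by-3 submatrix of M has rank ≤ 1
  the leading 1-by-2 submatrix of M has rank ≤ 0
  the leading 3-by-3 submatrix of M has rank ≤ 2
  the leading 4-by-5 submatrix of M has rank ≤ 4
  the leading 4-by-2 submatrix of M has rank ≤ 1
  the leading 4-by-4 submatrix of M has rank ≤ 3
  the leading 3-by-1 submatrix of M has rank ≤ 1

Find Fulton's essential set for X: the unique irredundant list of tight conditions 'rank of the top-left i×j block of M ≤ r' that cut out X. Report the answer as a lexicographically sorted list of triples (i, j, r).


Propagating the 7 rank bounds to every northwest block:

  i=1: 0 | 0 | 1 | 1 | 1
  i=2: 1 | 1 | 2 | 2 | 2
  i=3: 1 | 1 | 2 | 3 | 3
  i=4: 1 | 1 | 2 | 3 | 4
  i=5: 1 | 2 | 3 | 4 | 5

second differences of R give the permutation w = (3, 1, 4, 5, 2).

Fulton essential set (2 of the 4 Rothe cells):

[(1, 2, 0), (4, 2, 1)]


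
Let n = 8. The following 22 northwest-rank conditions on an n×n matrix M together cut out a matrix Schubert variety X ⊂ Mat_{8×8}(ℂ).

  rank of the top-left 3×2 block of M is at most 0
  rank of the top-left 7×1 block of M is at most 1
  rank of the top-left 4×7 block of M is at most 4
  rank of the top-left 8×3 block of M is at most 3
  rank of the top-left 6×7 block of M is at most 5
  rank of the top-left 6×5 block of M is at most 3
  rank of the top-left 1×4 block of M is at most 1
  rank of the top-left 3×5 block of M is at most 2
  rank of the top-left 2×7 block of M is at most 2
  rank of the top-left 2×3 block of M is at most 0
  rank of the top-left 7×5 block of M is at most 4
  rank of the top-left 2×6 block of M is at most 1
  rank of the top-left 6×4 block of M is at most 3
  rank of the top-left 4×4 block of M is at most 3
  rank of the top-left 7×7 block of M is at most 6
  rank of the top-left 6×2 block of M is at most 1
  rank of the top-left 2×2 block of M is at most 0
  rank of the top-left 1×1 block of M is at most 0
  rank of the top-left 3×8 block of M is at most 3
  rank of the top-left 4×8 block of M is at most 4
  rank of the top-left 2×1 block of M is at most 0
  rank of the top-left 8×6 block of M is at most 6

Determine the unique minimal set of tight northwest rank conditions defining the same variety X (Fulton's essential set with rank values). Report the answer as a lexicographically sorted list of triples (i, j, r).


Recovering R(i,j) via the rank-extension bound from the 22 conditions:

  R[1]: 0 0 0 1 1 1 1 1
  R[2]: 0 0 0 1 1 1 2 2
  R[3]: 0 0 1 2 2 2 3 3
  R[4]: 1 1 2 3 3 3 4 4
  R[5]: 1 1 2 3 3 4 5 5
  R[6]: 1 1 2 3 3 4 5 6
  R[7]: 1 2 3 4 4 5 6 7
  R[8]: 1 2 3 4 5 6 7 8

reading off 1-entries of Δ²R: w = (4, 7, 3, 1, 6, 8, 2, 5).

Fulton essential set (5 of the 14 Rothe cells):

[(2, 3, 0), (2, 6, 1), (3, 2, 0), (6, 2, 1), (6, 5, 3)]


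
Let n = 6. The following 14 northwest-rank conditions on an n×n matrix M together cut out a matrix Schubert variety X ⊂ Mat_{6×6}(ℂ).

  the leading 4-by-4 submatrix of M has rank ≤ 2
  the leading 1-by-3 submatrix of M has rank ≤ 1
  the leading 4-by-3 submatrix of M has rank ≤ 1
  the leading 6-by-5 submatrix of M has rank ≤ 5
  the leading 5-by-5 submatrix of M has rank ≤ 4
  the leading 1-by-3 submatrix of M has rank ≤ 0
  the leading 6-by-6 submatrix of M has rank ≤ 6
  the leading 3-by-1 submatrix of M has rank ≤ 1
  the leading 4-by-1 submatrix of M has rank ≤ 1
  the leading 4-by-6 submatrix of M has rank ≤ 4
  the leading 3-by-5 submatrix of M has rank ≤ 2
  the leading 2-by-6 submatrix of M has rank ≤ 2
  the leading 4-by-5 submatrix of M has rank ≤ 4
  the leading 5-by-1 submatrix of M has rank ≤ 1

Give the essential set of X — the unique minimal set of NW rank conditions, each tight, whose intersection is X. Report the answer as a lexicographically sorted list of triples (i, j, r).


Rank table r_w(6×6) implied by the 14 constraints:

  R[1]: 0 | 0 | 0 | 1 | 1 | 1
  R[2]: 1 | 1 | 1 | 2 | 2 | 2
  R[3]: 1 | 1 | 1 | 2 | 2 | 3
  R[4]: 1 | 1 | 1 | 2 | 3 | 4
  R[5]: 1 | 2 | 2 | 3 | 4 | 5
  R[6]: 1 | 2 | 3 | 4 | 5 | 6

so w = (4, 1, 6, 5, 2, 3).

Rothe diagram D(w) (8 cells), 3 SE-corners (essential conditions):

[(1, 3, 0), (3, 5, 2), (4, 3, 1)]


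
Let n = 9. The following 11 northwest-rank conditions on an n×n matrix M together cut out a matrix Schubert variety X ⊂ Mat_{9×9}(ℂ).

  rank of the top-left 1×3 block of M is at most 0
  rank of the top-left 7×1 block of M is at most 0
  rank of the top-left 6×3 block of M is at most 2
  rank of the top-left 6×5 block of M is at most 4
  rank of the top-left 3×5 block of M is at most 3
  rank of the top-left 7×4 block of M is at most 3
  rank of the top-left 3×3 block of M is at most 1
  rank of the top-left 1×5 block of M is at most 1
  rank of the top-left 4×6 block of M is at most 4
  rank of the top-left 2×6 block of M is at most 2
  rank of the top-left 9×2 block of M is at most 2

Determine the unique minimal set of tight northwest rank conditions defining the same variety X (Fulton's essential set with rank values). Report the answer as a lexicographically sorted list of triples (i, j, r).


Recovering R(i,j) via the rank-extension bound from the 11 conditions:

  row 1: 0  0  0  1  1  1  1  1  1
  row 2: 0  1  1  2  2  2  2  2  2
  row 3: 0  1  1  2  3  3  3  3  3
  row 4: 0  1  2  3  4  4  4  4  4
  row 5: 0  1  2  3  4  5  5  5  5
  row 6: 0  1  2  3  4  5  6  6  6
  row 7: 0  1  2  3  4  5  6  7  7
  row 8: 1  2  3  4  5  6  7  8  8
  row 9: 1  2  3  4  5  6  7  8  9

so w = (4, 2, 5, 3, 6, 7, 8, 1, 9).

D(w) has 10 cells with 3 SE-corners; essential set:

[(1, 3, 0), (3, 3, 1), (7, 1, 0)]


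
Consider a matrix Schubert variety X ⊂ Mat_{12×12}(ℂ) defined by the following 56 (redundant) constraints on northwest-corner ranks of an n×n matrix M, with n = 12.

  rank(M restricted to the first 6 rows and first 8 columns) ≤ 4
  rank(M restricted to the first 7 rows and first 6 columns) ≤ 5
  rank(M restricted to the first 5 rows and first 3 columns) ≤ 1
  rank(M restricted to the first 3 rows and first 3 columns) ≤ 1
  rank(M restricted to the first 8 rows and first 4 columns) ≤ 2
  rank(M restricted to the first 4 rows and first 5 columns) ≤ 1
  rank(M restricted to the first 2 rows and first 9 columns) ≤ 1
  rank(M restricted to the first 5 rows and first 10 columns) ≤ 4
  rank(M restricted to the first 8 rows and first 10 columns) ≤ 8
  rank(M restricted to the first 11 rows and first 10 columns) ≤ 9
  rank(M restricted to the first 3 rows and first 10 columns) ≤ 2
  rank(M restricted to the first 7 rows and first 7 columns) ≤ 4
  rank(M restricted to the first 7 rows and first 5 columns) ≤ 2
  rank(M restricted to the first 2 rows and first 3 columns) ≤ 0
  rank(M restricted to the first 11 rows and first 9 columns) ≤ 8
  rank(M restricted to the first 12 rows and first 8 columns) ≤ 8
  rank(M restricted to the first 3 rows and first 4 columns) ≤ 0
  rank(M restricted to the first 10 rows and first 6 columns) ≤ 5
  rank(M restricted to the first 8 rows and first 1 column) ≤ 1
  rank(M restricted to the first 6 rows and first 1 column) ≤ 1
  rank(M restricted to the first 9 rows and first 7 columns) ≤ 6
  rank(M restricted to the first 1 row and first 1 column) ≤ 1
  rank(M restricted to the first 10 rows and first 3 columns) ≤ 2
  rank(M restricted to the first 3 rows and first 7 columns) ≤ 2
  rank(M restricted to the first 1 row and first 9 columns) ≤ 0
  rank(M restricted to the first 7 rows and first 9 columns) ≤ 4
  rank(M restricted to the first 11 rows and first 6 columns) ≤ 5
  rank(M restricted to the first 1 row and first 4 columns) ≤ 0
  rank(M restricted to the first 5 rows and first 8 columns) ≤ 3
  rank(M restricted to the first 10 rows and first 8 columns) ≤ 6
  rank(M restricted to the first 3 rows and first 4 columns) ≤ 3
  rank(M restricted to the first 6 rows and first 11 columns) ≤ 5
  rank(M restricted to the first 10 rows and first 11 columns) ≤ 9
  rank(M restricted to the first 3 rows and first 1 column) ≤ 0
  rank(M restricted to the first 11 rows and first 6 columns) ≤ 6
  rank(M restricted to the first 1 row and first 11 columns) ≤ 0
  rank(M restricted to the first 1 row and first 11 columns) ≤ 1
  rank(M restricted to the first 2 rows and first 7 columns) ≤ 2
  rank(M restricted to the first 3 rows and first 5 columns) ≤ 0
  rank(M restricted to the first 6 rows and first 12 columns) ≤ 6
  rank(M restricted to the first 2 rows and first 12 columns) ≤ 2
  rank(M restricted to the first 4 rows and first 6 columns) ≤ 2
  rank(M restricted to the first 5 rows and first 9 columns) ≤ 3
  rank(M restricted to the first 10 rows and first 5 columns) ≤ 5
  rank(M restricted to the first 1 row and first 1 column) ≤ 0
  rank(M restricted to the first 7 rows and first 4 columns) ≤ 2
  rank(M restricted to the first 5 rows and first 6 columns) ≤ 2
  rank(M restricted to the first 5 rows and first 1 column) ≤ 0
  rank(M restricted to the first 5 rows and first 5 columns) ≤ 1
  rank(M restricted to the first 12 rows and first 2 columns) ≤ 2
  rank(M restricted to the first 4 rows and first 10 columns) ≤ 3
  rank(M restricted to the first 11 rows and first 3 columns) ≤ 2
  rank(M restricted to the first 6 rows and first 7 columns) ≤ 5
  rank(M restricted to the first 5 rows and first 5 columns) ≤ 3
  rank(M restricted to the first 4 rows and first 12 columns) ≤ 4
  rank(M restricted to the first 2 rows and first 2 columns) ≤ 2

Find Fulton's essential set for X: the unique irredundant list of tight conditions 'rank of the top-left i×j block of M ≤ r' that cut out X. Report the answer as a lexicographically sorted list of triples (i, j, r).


Computing R[i][j] = min implied NW-rank bound (n=12, 56 conditions):

  i=1: 0 0 0 0 0 0 0 0 0 0 0 1
  i=2: 0 0 0 0 0 1 1 1 1 1 1 2
  i=3: 0 0 0 0 0 1 2 2 2 2 2 3
  i=4: 0 1 1 1 1 2 3 3 3 3 3 4
  i=5: 0 1 1 1 1 2 3 3 3 4 4 5
  i=6: 1 2 2 2 2 3 4 4 4 5 5 6
  i=7: 1 2 2 2 2 3 4 4 4 5 6 7
  i=8: 1 2 2 2 3 4 5 5 5 6 7 8
  i=9: 1 2 2 3 4 5 6 6 6 7 8 9
  i=10: 1 2 2 3 4 5 6 6 7 8 9 10
  i=11: 1 2 2 3 4 5 6 7 8 9 10 11
  i=12: 1 2 3 4 5 6 7 8 9 10 11 12

second differences of R give the permutation w = (12, 6, 7, 2, 10, 1, 11, 5, 4, 9, 8, 3).

|D(w)|=39, |Ess(w)|=10:

[(1, 11, 0), (3, 5, 0), (5, 1, 0), (5, 5, 1), (5, 9, 3), (7, 5, 2), (7, 9, 4), (8, 4, 2), (10, 8, 6), (11, 3, 2)]


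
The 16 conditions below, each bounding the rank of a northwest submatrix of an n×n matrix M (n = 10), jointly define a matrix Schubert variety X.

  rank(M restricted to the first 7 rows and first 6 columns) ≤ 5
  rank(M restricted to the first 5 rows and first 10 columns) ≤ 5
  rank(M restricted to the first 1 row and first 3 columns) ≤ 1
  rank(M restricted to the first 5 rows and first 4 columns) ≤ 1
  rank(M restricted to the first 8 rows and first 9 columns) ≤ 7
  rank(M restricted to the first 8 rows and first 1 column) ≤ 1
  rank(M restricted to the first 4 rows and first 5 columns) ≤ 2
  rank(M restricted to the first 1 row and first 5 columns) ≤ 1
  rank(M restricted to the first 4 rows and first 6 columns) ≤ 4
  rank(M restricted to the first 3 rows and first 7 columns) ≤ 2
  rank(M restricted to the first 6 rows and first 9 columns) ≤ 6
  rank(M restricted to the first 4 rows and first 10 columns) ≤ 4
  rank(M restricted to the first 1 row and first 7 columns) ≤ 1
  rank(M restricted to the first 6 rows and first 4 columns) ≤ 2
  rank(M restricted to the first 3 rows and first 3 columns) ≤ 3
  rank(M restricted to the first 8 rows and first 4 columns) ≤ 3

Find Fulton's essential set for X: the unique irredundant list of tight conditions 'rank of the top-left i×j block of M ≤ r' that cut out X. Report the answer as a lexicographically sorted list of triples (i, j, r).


Propagating the 16 rank bounds to every northwest block:

  R[1]: 1 1 1 1 1 1 1 1 1 1
  R[2]: 1 1 1 1 2 2 2 2 2 2
  R[3]: 1 1 1 1 2 2 2 3 3 3
  R[4]: 1 1 1 1 2 3 3 4 4 4
  R[5]: 1 1 1 1 2 3 4 5 5 5
  R[6]: 1 2 2 2 3 4 5 6 6 6
  R[7]: 1 2 3 3 4 5 6 7 7 7
  R[8]: 1 2 3 3 4 5 6 7 7 8
  R[9]: 1 2 3 4 5 6 7 8 8 9
  R[10]: 1 2 3 4 5 6 7 8 9 10

the unique w with this rank table is (1, 5, 8, 6, 7, 2, 3, 10, 4, 9).

4 SE-corners of the 16-cell Rothe diagram give Ess(w):

[(3, 7, 2), (5, 4, 1), (8, 4, 3), (8, 9, 7)]


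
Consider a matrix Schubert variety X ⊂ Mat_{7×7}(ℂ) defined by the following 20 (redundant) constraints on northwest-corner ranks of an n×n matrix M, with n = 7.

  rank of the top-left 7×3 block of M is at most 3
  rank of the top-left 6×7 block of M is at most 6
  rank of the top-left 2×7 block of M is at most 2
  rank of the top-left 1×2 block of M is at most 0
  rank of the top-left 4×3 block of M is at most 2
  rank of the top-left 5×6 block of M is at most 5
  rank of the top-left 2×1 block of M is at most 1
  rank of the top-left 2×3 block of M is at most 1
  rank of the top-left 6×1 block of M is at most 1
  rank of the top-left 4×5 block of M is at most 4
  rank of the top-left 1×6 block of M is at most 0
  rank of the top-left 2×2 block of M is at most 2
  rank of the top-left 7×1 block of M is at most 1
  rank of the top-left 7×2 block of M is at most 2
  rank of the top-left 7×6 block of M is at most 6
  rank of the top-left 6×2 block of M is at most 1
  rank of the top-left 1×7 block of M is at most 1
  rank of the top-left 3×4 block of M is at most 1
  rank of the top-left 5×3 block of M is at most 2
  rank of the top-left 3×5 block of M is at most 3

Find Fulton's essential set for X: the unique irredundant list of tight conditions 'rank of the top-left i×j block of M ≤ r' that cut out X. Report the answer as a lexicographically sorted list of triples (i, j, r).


Recovering R(i,j) via the rank-extension bound from the 20 conditions:

  row 1: 0  0  0  0  0  0  1
  row 2: 1  1  1  1  1  1  2
  row 3: 1  1  1  1  2  2  3
  row 4: 1  1  2  2  3  3  4
  row 5: 1  1  2  3  4  4  5
  row 6: 1  1  2  3  4  5  6
  row 7: 1  2  3  4  5  6  7

the unique w with this rank table is (7, 1, 5, 3, 4, 6, 2).

D(w) has 12 cells with 3 SE-corners; essential set:

[(1, 6, 0), (3, 4, 1), (6, 2, 1)]
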